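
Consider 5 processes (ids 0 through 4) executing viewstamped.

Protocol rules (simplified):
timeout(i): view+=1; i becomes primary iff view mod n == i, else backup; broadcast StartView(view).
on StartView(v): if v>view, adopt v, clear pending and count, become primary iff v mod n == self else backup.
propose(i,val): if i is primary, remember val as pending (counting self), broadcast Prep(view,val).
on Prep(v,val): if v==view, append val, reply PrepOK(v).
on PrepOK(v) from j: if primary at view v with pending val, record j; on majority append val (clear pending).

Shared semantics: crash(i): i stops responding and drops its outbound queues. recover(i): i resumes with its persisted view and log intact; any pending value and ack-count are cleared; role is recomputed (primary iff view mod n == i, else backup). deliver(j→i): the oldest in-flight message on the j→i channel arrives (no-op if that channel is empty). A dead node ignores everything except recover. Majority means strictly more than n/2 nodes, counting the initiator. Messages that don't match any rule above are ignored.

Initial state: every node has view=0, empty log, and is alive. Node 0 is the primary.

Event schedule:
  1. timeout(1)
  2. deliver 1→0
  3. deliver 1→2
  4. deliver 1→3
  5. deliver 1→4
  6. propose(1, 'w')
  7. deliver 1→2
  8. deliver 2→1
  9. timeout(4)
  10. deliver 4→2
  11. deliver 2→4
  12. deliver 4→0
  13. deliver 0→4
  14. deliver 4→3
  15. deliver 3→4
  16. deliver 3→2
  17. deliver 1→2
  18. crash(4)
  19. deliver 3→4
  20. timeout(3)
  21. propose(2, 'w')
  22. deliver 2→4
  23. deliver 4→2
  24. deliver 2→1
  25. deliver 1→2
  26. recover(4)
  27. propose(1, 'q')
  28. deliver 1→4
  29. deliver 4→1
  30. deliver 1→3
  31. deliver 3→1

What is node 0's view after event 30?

1. timeout(1):  <1:prim v1 ->
2. deliver 1→0:  <0:back v1 ->
3. deliver 1→2:  <2:back v1 ->
4. deliver 1→3:  <3:back v1 ->
5. deliver 1→4:  <4:back v1 ->
6. propose(1,'w'):  nop
7. deliver 1→2:  <2:back v1 w>
8. deliver 2→1:  nop
9. timeout(4):  <4:back v2 ->
10. deliver 4→2:  <2:prim v2 w>
11. deliver 2→4:  nop
12. deliver 4→0:  <0:back v2 ->
13. deliver 0→4:  nop
14. deliver 4→3:  <3:back v2 ->
15. deliver 3→4:  nop
16. deliver 3→2:  nop
17. deliver 1→2:  nop
18. crash(4):  <4:✗back v2 ->
19. deliver 3→4:  nop
20. timeout(3):  <3:prim v3 ->
21. propose(2,'w'):  nop
22. deliver 2→4:  nop
23. deliver 4→2:  nop
24. deliver 2→1:  nop
25. deliver 1→2:  nop
26. recover(4):  <4:back v2 ->
27. propose(1,'q'):  nop
28. deliver 1→4:  nop
29. deliver 4→1:  nop
30. deliver 1→3:  nop

2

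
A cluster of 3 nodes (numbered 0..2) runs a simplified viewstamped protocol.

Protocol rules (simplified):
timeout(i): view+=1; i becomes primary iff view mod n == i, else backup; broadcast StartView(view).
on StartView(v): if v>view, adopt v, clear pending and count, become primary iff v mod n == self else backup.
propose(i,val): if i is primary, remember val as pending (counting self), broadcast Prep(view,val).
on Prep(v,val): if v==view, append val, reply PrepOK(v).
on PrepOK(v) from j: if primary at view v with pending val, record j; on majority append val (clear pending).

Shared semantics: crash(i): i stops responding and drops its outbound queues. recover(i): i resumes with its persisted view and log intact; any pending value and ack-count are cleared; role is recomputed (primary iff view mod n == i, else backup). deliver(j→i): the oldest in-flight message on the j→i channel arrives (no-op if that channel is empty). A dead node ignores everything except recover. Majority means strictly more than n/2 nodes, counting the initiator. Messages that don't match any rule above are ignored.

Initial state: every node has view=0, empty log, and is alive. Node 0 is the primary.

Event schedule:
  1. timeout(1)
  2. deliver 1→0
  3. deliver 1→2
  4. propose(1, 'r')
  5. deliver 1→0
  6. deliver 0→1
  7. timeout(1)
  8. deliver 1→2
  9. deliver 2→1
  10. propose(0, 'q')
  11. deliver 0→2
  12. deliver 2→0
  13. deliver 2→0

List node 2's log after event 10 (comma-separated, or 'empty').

r

e1 timeout(1): 1[prim,v=1,-]
e2 deliver 1→0: 0[back,v=1,-]
e3 deliver 1→2: 2[back,v=1,-]
e4 propose(1,'r'): ·
e5 deliver 1→0: 0[back,v=1,r]
e6 deliver 0→1: 1[prim,v=1,r]
e7 timeout(1): 1[back,v=2,r]
e8 deliver 1→2: 2[back,v=1,r]
e9 deliver 2→1: ·
e10 propose(0,'q'): ·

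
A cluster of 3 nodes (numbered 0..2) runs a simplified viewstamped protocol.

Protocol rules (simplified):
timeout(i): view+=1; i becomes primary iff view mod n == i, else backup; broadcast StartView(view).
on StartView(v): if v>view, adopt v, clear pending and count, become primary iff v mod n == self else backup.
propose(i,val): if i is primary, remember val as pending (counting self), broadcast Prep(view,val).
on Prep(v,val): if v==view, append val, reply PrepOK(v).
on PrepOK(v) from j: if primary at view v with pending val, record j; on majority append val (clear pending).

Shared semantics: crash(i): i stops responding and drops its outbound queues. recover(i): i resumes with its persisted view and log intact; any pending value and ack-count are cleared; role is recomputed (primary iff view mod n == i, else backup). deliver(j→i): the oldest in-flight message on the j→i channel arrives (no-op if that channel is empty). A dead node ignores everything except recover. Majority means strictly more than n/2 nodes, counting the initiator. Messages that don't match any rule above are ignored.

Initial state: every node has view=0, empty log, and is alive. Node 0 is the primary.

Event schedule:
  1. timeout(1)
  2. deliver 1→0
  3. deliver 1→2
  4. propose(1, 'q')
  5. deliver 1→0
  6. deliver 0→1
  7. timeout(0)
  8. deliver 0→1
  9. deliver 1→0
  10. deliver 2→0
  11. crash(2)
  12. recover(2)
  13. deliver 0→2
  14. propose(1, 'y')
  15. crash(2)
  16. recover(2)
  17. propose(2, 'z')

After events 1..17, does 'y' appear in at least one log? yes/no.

1. timeout(1):  <1:prim v1 ->
2. deliver 1→0:  <0:back v1 ->
3. deliver 1→2:  <2:back v1 ->
4. propose(1,'q'):  nop
5. deliver 1→0:  <0:back v1 q>
6. deliver 0→1:  <1:prim v1 q>
7. timeout(0):  <0:back v2 q>
8. deliver 0→1:  <1:back v2 q>
9. deliver 1→0:  nop
10. deliver 2→0:  nop
11. crash(2):  <2:✗back v1 ->
12. recover(2):  <2:back v1 ->
13. deliver 0→2:  <2:prim v2 ->
14. propose(1,'y'):  nop
15. crash(2):  <2:✗prim v2 ->
16. recover(2):  <2:prim v2 ->
17. propose(2,'z'):  nop

no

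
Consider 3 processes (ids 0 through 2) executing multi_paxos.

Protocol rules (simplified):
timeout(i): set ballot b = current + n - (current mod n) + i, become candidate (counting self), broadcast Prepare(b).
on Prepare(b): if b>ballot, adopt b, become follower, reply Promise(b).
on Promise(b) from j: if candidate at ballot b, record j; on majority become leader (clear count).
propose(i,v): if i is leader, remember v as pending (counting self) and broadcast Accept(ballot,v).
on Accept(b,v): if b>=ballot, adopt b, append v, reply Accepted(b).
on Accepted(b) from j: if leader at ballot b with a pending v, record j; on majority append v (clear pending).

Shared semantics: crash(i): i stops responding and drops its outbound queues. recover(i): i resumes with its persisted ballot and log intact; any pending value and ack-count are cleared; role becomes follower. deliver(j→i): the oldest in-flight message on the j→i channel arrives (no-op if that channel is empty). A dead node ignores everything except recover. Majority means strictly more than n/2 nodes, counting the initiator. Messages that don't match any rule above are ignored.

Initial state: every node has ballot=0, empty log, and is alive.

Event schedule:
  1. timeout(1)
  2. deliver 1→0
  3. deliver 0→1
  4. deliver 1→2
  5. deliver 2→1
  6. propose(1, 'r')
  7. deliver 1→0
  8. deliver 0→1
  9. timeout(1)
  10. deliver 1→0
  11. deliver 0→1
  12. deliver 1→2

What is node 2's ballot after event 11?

step 1 timeout(1): 1={cand,b=4,log=-}
step 2 deliver 1→0: 0={foll,b=4,log=-}
step 3 deliver 0→1: 1={lead,b=4,log=-}
step 4 deliver 1→2: 2={foll,b=4,log=-}
step 5 deliver 2→1: —
step 6 propose(1,'r'): —
step 7 deliver 1→0: 0={foll,b=4,log=r}
step 8 deliver 0→1: 1={lead,b=4,log=r}
step 9 timeout(1): 1={cand,b=7,log=r}
step 10 deliver 1→0: 0={foll,b=7,log=r}
step 11 deliver 0→1: 1={lead,b=7,log=r}

4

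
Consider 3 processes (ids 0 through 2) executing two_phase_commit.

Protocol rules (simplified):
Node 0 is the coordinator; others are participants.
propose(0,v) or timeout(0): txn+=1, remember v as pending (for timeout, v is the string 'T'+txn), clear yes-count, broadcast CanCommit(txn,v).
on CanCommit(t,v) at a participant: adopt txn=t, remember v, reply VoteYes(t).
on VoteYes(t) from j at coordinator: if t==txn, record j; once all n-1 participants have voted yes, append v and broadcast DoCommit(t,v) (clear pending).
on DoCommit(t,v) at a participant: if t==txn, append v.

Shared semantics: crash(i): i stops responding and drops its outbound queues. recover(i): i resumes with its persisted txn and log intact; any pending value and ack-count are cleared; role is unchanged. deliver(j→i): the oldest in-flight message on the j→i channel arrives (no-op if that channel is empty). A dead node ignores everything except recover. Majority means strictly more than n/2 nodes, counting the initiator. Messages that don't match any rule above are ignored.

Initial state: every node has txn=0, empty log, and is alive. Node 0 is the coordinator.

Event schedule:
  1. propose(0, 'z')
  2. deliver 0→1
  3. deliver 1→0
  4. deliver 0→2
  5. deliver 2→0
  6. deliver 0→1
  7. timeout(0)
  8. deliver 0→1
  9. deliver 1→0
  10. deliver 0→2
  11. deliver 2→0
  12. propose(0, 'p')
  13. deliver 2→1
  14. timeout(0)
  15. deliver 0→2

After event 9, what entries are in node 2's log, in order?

step 1 propose(0,'z'): 0={coor,t=1,log=-}
step 2 deliver 0→1: 1={part,t=1,log=-}
step 3 deliver 1→0: —
step 4 deliver 0→2: 2={part,t=1,log=-}
step 5 deliver 2→0: 0={coor,t=1,log=z}
step 6 deliver 0→1: 1={part,t=1,log=z}
step 7 timeout(0): 0={coor,t=2,log=z}
step 8 deliver 0→1: 1={part,t=2,log=z}
step 9 deliver 1→0: —

empty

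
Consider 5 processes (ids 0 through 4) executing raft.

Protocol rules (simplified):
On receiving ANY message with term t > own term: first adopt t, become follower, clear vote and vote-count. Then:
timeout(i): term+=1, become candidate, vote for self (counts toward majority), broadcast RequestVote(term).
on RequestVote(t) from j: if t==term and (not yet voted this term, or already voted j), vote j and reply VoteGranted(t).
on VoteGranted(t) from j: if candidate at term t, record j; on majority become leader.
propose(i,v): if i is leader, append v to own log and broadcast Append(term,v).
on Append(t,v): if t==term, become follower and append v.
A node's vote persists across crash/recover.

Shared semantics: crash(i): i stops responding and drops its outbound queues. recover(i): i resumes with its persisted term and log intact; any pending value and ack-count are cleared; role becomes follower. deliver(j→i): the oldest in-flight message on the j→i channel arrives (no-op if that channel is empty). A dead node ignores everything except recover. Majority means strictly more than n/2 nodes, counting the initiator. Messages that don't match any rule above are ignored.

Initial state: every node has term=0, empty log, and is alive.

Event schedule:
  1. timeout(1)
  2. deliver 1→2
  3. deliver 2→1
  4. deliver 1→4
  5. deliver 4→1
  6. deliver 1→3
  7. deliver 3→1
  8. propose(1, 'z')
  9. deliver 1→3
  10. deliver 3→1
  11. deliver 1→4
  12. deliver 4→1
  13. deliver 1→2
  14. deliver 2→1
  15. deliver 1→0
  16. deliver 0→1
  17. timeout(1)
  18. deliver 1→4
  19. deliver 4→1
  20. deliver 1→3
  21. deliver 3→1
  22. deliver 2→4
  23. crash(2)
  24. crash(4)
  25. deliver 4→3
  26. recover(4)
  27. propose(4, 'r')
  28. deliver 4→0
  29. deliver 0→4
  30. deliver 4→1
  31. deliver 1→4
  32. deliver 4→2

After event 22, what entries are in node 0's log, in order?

1. timeout(1):  <1:cand t1 ->
2. deliver 1→2:  <2:foll t1 ->
3. deliver 2→1:  nop
4. deliver 1→4:  <4:foll t1 ->
5. deliver 4→1:  <1:lead t1 ->
6. deliver 1→3:  <3:foll t1 ->
7. deliver 3→1:  nop
8. propose(1,'z'):  <1:lead t1 z>
9. deliver 1→3:  <3:foll t1 z>
10. deliver 3→1:  nop
11. deliver 1→4:  <4:foll t1 z>
12. deliver 4→1:  nop
13. deliver 1→2:  <2:foll t1 z>
14. deliver 2→1:  nop
15. deliver 1→0:  <0:foll t1 ->
16. deliver 0→1:  nop
17. timeout(1):  <1:cand t2 z>
18. deliver 1→4:  <4:foll t2 z>
19. deliver 4→1:  nop
20. deliver 1→3:  <3:foll t2 z>
21. deliver 3→1:  <1:lead t2 z>
22. deliver 2→4:  nop

empty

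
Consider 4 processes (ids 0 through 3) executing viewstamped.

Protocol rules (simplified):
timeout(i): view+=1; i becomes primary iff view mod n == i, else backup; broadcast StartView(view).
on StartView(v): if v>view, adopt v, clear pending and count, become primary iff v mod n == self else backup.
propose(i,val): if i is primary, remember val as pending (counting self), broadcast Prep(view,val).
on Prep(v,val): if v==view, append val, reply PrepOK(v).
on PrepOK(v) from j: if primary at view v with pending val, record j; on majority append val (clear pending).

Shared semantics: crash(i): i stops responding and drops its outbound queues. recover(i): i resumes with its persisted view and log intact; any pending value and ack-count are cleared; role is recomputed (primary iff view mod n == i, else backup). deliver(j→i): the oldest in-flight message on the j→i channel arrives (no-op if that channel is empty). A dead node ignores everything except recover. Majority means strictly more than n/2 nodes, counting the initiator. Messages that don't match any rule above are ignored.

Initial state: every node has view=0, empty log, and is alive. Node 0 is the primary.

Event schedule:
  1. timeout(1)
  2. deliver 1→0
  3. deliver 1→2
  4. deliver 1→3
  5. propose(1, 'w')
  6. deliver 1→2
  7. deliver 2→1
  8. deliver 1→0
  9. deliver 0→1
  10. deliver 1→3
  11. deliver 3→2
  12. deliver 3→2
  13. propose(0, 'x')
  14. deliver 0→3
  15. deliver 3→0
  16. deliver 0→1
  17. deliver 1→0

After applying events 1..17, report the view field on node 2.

step 1 timeout(1): 1={prim,v=1,log=-}
step 2 deliver 1→0: 0={back,v=1,log=-}
step 3 deliver 1→2: 2={back,v=1,log=-}
step 4 deliver 1→3: 3={back,v=1,log=-}
step 5 propose(1,'w'): —
step 6 deliver 1→2: 2={back,v=1,log=w}
step 7 deliver 2→1: —
step 8 deliver 1→0: 0={back,v=1,log=w}
step 9 deliver 0→1: 1={prim,v=1,log=w}
step 10 deliver 1→3: 3={back,v=1,log=w}
step 11 deliver 3→2: —
step 12 deliver 3→2: —
step 13 propose(0,'x'): —
step 14 deliver 0→3: —
step 15 deliver 3→0: —
step 16 deliver 0→1: —
step 17 deliver 1→0: —

1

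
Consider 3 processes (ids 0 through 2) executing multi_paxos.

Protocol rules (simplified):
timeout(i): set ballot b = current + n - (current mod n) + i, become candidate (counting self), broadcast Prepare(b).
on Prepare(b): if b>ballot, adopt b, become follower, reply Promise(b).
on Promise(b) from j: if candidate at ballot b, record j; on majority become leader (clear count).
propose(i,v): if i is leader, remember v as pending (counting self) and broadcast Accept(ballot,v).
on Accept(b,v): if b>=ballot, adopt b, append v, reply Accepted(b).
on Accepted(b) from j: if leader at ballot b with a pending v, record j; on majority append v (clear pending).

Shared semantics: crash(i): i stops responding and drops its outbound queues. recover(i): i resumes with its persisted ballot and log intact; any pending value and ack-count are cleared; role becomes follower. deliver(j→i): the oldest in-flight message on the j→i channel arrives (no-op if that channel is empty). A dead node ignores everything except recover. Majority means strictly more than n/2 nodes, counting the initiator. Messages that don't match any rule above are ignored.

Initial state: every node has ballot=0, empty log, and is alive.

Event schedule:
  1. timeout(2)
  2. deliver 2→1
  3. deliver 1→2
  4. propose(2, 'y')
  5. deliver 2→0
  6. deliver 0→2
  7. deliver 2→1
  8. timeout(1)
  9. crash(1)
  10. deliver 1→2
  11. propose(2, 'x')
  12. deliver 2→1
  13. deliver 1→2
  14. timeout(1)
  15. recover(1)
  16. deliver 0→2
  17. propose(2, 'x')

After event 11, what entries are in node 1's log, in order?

y

[1] timeout(2) → N2(cand b5 [-])
[2] deliver 2→1 → N1(foll b5 [-])
[3] deliver 1→2 → N2(lead b5 [-])
[4] propose(2,'y') → ∅
[5] deliver 2→0 → N0(foll b5 [-])
[6] deliver 0→2 → ∅
[7] deliver 2→1 → N1(foll b5 [y])
[8] timeout(1) → N1(cand b7 [y])
[9] crash(1) → N1(✗cand b7 [y])
[10] deliver 1→2 → ∅
[11] propose(2,'x') → ∅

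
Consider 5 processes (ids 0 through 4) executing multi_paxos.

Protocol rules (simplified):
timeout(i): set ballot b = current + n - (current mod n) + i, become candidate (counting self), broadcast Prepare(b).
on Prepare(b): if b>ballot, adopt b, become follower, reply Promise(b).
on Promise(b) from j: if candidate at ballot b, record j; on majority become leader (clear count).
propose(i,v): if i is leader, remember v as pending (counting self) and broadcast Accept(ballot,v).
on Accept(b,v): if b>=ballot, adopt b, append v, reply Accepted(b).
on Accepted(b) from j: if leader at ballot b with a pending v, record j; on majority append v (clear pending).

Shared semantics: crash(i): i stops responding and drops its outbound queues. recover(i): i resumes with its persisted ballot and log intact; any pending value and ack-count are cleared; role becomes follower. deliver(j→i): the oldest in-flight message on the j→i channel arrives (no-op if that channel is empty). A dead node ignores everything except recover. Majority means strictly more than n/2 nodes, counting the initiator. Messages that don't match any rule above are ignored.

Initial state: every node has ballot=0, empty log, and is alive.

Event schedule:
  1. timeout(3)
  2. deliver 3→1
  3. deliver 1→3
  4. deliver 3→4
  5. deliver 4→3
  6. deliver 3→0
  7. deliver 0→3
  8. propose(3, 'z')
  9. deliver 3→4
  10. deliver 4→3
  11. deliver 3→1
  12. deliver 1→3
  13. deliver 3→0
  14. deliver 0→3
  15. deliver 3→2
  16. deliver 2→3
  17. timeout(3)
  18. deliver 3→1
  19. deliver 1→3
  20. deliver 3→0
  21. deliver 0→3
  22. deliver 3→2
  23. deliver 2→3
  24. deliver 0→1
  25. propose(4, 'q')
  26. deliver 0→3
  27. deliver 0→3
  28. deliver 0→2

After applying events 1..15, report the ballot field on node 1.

[1] timeout(3) → N3(cand b8 [-])
[2] deliver 3→1 → N1(foll b8 [-])
[3] deliver 1→3 → ∅
[4] deliver 3→4 → N4(foll b8 [-])
[5] deliver 4→3 → N3(lead b8 [-])
[6] deliver 3→0 → N0(foll b8 [-])
[7] deliver 0→3 → ∅
[8] propose(3,'z') → ∅
[9] deliver 3→4 → N4(foll b8 [z])
[10] deliver 4→3 → ∅
[11] deliver 3→1 → N1(foll b8 [z])
[12] deliver 1→3 → N3(lead b8 [z])
[13] deliver 3→0 → N0(foll b8 [z])
[14] deliver 0→3 → ∅
[15] deliver 3→2 → N2(foll b8 [-])

8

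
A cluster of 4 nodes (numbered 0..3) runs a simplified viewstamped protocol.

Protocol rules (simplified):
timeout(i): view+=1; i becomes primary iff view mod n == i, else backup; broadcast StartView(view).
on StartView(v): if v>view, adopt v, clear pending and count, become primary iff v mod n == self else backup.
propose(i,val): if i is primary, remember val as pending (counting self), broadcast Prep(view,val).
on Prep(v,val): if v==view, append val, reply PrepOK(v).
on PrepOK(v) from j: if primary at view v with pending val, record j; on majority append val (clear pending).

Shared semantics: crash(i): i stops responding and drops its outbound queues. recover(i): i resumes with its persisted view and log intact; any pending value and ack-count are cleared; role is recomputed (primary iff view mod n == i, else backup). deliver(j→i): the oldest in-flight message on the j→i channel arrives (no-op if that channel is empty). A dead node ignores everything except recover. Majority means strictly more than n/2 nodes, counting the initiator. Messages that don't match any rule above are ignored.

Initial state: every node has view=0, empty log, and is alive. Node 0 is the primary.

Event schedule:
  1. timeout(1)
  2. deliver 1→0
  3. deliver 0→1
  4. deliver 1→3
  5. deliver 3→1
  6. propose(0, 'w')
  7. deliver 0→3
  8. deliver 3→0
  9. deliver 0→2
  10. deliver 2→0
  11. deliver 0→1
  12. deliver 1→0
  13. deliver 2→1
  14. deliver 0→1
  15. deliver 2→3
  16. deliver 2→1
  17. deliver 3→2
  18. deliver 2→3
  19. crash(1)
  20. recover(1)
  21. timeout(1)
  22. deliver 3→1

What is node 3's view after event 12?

e1 timeout(1): 1[prim,v=1,-]
e2 deliver 1→0: 0[back,v=1,-]
e3 deliver 0→1: ·
e4 deliver 1→3: 3[back,v=1,-]
e5 deliver 3→1: ·
e6 propose(0,'w'): ·
e7 deliver 0→3: ·
e8 deliver 3→0: ·
e9 deliver 0→2: ·
e10 deliver 2→0: ·
e11 deliver 0→1: ·
e12 deliver 1→0: ·

1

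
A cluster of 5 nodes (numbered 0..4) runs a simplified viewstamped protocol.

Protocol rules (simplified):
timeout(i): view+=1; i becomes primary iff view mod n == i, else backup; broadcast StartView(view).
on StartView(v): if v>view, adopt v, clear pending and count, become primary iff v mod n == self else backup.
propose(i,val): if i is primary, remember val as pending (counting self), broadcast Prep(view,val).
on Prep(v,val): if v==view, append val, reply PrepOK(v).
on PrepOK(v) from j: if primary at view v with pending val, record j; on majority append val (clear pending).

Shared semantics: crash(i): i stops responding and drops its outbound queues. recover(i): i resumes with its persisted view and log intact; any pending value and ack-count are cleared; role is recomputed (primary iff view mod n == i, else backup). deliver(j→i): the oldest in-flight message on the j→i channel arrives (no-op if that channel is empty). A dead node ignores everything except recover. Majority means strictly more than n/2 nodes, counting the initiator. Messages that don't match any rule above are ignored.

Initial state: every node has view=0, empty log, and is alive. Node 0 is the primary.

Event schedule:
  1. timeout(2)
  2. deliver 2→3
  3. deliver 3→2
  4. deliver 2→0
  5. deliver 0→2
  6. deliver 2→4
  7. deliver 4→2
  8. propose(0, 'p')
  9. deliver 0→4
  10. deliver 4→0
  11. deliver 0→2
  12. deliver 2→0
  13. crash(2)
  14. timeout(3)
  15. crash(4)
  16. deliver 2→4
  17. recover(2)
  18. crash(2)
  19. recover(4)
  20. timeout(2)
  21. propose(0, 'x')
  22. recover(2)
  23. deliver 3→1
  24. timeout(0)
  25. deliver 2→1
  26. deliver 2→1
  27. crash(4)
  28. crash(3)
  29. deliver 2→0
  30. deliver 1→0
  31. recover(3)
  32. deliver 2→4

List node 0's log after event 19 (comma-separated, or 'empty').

1. timeout(2):  <2:back v1 ->
2. deliver 2→3:  <3:back v1 ->
3. deliver 3→2:  nop
4. deliver 2→0:  <0:back v1 ->
5. deliver 0→2:  nop
6. deliver 2→4:  <4:back v1 ->
7. deliver 4→2:  nop
8. propose(0,'p'):  nop
9. deliver 0→4:  nop
10. deliver 4→0:  nop
11. deliver 0→2:  nop
12. deliver 2→0:  nop
13. crash(2):  <2:✗back v1 ->
14. timeout(3):  <3:back v2 ->
15. crash(4):  <4:✗back v1 ->
16. deliver 2→4:  nop
17. recover(2):  <2:back v1 ->
18. crash(2):  <2:✗back v1 ->
19. recover(4):  <4:back v1 ->

empty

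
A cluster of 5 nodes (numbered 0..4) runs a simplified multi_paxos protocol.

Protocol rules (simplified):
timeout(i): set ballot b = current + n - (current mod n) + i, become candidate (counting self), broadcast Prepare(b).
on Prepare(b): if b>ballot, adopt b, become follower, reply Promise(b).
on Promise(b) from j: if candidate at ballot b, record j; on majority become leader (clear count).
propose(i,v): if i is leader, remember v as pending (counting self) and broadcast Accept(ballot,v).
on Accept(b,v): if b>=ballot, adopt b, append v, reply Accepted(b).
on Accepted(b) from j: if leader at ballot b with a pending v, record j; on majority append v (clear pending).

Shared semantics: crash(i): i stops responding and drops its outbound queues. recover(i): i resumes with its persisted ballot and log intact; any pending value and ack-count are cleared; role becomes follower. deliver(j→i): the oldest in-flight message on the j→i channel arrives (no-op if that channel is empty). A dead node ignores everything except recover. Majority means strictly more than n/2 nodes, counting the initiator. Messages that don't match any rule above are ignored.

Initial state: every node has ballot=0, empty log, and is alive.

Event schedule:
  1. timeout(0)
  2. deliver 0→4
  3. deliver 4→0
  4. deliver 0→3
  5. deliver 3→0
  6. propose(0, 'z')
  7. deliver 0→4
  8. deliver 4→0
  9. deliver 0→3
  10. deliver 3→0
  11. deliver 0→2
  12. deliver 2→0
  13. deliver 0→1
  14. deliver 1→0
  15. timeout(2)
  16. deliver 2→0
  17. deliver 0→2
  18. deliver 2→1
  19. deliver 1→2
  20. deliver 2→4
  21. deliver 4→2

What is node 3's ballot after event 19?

5

after 1 — timeout(0): n0:cand/b5/[-]
after 2 — deliver 0→4: n4:foll/b5/[-]
after 3 — deliver 4→0: ·
after 4 — deliver 0→3: n3:foll/b5/[-]
after 5 — deliver 3→0: n0:lead/b5/[-]
after 6 — propose(0,'z'): ·
after 7 — deliver 0→4: n4:foll/b5/[z]
after 8 — deliver 4→0: ·
after 9 — deliver 0→3: n3:foll/b5/[z]
after 10 — deliver 3→0: n0:lead/b5/[z]
after 11 — deliver 0→2: n2:foll/b5/[-]
after 12 — deliver 2→0: ·
after 13 — deliver 0→1: n1:foll/b5/[-]
after 14 — deliver 1→0: ·
after 15 — timeout(2): n2:cand/b12/[-]
after 16 — deliver 2→0: n0:foll/b12/[z]
after 17 — deliver 0→2: ·
after 18 — deliver 2→1: n1:foll/b12/[-]
after 19 — deliver 1→2: ·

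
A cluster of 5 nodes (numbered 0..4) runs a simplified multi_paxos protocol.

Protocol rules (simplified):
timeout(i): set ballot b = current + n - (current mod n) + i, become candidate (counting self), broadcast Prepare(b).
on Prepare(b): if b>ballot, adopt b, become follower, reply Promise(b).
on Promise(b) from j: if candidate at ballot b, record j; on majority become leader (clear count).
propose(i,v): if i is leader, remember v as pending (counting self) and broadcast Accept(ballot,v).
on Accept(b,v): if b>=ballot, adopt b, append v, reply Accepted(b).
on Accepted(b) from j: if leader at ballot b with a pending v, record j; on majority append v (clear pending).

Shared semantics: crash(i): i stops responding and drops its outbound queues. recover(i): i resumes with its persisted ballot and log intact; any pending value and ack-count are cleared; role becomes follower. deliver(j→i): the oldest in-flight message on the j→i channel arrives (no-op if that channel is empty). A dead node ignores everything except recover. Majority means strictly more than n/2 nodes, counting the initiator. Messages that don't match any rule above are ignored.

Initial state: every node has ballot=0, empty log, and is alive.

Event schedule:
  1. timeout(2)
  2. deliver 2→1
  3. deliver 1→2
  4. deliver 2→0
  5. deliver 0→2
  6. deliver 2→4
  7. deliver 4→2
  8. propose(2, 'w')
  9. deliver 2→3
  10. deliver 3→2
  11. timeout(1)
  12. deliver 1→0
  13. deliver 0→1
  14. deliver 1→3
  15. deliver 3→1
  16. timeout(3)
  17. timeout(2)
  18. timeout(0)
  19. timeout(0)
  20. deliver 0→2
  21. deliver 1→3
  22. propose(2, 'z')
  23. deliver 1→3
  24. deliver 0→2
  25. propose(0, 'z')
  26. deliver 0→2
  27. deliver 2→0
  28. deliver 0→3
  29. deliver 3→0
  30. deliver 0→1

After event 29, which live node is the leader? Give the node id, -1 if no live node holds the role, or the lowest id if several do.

1

1. timeout(2):  <2:cand b7 ->
2. deliver 2→1:  <1:foll b7 ->
3. deliver 1→2:  nop
4. deliver 2→0:  <0:foll b7 ->
5. deliver 0→2:  <2:lead b7 ->
6. deliver 2→4:  <4:foll b7 ->
7. deliver 4→2:  nop
8. propose(2,'w'):  nop
9. deliver 2→3:  <3:foll b7 ->
10. deliver 3→2:  nop
11. timeout(1):  <1:cand b11 ->
12. deliver 1→0:  <0:foll b11 ->
13. deliver 0→1:  nop
14. deliver 1→3:  <3:foll b11 ->
15. deliver 3→1:  <1:lead b11 ->
16. timeout(3):  <3:cand b18 ->
17. timeout(2):  <2:cand b12 ->
18. timeout(0):  <0:cand b15 ->
19. timeout(0):  <0:cand b20 ->
20. deliver 0→2:  <2:foll b15 ->
21. deliver 1→3:  nop
22. propose(2,'z'):  nop
23. deliver 1→3:  nop
24. deliver 0→2:  <2:foll b20 ->
25. propose(0,'z'):  nop
26. deliver 0→2:  nop
27. deliver 2→0:  nop
28. deliver 0→3:  nop
29. deliver 3→0:  nop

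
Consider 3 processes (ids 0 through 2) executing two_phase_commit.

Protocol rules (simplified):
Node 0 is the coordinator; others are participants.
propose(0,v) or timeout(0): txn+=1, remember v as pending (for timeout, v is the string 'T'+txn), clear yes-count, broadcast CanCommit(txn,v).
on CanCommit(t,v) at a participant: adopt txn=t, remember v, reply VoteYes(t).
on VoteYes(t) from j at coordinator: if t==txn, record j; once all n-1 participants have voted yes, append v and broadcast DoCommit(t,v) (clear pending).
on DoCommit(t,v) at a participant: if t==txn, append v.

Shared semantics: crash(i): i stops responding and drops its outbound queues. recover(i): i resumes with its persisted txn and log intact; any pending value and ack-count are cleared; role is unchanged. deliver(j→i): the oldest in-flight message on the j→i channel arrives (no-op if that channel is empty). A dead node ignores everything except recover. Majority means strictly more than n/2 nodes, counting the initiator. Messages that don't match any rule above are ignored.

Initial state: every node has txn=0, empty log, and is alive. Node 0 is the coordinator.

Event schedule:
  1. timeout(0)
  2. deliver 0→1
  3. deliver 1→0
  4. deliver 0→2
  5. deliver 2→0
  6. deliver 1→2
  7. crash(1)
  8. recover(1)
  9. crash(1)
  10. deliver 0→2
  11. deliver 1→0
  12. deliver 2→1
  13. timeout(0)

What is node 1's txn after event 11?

1

after 1 — timeout(0): n0:coor/t1/[-]
after 2 — deliver 0→1: n1:part/t1/[-]
after 3 — deliver 1→0: ·
after 4 — deliver 0→2: n2:part/t1/[-]
after 5 — deliver 2→0: n0:coor/t1/[T1]
after 6 — deliver 1→2: ·
after 7 — crash(1): n1:✗part/t1/[-]
after 8 — recover(1): n1:part/t1/[-]
after 9 — crash(1): n1:✗part/t1/[-]
after 10 — deliver 0→2: n2:part/t1/[T1]
after 11 — deliver 1→0: ·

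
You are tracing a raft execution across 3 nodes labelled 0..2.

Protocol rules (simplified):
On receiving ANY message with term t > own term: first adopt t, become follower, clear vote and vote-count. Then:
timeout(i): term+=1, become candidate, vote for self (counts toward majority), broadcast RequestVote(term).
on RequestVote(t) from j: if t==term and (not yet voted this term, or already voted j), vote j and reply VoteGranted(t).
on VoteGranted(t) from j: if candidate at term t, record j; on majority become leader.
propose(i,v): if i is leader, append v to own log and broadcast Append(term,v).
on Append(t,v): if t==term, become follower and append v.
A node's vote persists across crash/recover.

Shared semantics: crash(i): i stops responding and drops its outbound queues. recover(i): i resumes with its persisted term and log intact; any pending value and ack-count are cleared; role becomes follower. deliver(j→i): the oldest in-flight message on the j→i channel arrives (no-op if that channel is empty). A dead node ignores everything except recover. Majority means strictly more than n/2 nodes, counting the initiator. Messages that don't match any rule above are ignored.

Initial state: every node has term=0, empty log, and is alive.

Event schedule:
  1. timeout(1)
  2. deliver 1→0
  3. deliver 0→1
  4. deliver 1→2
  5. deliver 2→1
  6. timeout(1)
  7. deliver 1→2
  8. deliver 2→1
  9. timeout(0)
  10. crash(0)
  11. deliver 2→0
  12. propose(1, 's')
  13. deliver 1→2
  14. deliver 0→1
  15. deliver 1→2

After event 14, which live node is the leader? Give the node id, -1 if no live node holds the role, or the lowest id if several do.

1

step 1 timeout(1): 1={cand,t=1,log=-}
step 2 deliver 1→0: 0={foll,t=1,log=-}
step 3 deliver 0→1: 1={lead,t=1,log=-}
step 4 deliver 1→2: 2={foll,t=1,log=-}
step 5 deliver 2→1: —
step 6 timeout(1): 1={cand,t=2,log=-}
step 7 deliver 1→2: 2={foll,t=2,log=-}
step 8 deliver 2→1: 1={lead,t=2,log=-}
step 9 timeout(0): 0={cand,t=2,log=-}
step 10 crash(0): 0={✗cand,t=2,log=-}
step 11 deliver 2→0: —
step 12 propose(1,'s'): 1={lead,t=2,log=s}
step 13 deliver 1→2: 2={foll,t=2,log=s}
step 14 deliver 0→1: —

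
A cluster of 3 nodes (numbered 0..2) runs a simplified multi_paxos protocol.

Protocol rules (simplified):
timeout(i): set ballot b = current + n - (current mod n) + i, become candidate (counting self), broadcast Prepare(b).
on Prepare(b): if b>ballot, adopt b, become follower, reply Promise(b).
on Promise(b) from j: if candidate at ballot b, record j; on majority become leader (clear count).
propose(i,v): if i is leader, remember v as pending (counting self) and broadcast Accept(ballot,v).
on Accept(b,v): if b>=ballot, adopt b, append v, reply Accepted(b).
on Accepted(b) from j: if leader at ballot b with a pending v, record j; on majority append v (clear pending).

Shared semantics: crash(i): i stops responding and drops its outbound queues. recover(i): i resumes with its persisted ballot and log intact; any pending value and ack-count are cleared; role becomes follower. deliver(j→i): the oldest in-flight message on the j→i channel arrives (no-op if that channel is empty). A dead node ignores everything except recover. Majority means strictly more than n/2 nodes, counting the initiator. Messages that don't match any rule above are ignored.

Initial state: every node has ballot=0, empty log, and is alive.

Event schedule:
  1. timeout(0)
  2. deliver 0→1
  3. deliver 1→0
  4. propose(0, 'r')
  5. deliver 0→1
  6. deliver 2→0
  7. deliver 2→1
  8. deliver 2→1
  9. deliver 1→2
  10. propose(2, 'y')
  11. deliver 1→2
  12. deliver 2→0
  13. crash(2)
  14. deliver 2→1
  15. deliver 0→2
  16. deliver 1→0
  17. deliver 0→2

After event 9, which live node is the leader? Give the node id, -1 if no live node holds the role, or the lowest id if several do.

1. timeout(0):  <0:cand b3 ->
2. deliver 0→1:  <1:foll b3 ->
3. deliver 1→0:  <0:lead b3 ->
4. propose(0,'r'):  nop
5. deliver 0→1:  <1:foll b3 r>
6. deliver 2→0:  nop
7. deliver 2→1:  nop
8. deliver 2→1:  nop
9. deliver 1→2:  nop

0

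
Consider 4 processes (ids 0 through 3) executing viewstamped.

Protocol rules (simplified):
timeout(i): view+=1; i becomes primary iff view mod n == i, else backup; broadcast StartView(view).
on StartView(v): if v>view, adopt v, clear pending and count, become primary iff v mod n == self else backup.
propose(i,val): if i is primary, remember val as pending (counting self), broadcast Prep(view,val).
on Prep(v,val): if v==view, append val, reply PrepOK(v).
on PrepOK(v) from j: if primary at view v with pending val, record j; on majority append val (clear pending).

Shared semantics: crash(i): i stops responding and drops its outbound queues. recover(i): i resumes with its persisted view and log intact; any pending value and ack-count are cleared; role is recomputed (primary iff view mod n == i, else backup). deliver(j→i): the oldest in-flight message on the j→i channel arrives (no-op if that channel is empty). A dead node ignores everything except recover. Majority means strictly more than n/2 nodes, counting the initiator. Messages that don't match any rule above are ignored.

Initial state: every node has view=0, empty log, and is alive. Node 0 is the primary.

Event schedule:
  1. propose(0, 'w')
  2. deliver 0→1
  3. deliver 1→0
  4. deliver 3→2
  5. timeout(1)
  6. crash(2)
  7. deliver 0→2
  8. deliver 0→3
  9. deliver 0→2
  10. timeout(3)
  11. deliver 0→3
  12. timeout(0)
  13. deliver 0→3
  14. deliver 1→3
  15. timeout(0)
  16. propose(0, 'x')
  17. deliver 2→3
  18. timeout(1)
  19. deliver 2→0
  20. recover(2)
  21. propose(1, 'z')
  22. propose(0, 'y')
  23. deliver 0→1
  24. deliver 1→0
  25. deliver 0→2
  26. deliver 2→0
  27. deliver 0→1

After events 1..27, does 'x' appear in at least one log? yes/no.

no

step 1 propose(0,'w'): —
step 2 deliver 0→1: 1={back,v=0,log=w}
step 3 deliver 1→0: —
step 4 deliver 3→2: —
step 5 timeout(1): 1={prim,v=1,log=w}
step 6 crash(2): 2={✗back,v=0,log=-}
step 7 deliver 0→2: —
step 8 deliver 0→3: 3={back,v=0,log=w}
step 9 deliver 0→2: —
step 10 timeout(3): 3={back,v=1,log=w}
step 11 deliver 0→3: —
step 12 timeout(0): 0={back,v=1,log=-}
step 13 deliver 0→3: —
step 14 deliver 1→3: —
step 15 timeout(0): 0={back,v=2,log=-}
step 16 propose(0,'x'): —
step 17 deliver 2→3: —
step 18 timeout(1): 1={back,v=2,log=w}
step 19 deliver 2→0: —
step 20 recover(2): 2={back,v=0,log=-}
step 21 propose(1,'z'): —
step 22 propose(0,'y'): —
step 23 deliver 0→1: —
step 24 deliver 1→0: —
step 25 deliver 0→2: 2={back,v=0,log=w}
step 26 deliver 2→0: —
step 27 deliver 0→1: —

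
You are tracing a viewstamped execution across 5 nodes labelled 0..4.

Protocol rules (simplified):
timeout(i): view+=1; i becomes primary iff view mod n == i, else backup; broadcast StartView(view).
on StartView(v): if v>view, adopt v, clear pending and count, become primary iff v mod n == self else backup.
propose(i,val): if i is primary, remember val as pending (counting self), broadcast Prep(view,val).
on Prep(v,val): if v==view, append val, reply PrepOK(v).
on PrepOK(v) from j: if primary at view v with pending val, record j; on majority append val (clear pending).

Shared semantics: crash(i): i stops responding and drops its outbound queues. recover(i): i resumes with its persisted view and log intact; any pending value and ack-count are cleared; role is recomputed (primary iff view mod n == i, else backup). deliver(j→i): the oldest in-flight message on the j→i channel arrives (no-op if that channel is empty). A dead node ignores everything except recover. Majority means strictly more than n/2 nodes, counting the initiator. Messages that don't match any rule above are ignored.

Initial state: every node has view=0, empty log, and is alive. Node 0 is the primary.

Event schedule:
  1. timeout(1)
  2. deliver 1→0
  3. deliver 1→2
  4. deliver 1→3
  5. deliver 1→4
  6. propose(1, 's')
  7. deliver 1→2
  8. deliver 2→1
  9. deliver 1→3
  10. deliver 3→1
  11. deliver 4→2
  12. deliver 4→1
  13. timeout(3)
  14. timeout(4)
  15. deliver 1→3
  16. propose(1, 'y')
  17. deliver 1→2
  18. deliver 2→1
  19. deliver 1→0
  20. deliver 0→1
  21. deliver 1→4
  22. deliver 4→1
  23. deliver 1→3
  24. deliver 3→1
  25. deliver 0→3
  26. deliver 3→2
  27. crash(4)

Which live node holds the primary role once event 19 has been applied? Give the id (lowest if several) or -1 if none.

1

1. timeout(1):  <1:prim v1 ->
2. deliver 1→0:  <0:back v1 ->
3. deliver 1→2:  <2:back v1 ->
4. deliver 1→3:  <3:back v1 ->
5. deliver 1→4:  <4:back v1 ->
6. propose(1,'s'):  nop
7. deliver 1→2:  <2:back v1 s>
8. deliver 2→1:  nop
9. deliver 1→3:  <3:back v1 s>
10. deliver 3→1:  <1:prim v1 s>
11. deliver 4→2:  nop
12. deliver 4→1:  nop
13. timeout(3):  <3:back v2 s>
14. timeout(4):  <4:back v2 ->
15. deliver 1→3:  nop
16. propose(1,'y'):  nop
17. deliver 1→2:  <2:back v1 s,y>
18. deliver 2→1:  nop
19. deliver 1→0:  <0:back v1 s>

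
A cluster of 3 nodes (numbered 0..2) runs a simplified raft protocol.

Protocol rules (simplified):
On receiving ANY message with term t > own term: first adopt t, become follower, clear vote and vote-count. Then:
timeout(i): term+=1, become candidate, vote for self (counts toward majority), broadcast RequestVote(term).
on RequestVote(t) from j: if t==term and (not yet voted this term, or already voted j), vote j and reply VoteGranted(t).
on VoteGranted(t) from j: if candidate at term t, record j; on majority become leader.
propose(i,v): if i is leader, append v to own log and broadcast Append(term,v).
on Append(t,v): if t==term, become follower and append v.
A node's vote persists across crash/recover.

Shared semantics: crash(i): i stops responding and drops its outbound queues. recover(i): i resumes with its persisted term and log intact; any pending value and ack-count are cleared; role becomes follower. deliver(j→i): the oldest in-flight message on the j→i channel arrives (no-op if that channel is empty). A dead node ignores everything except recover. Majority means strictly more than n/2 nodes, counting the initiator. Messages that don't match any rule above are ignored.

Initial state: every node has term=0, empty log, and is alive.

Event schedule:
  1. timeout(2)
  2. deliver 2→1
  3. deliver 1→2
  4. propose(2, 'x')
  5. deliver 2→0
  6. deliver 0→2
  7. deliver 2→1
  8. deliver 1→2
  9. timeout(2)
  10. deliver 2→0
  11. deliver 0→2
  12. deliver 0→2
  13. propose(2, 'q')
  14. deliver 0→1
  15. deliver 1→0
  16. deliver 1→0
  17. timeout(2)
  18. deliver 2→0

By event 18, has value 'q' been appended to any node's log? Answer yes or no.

[1] timeout(2) → N2(cand t1 [-])
[2] deliver 2→1 → N1(foll t1 [-])
[3] deliver 1→2 → N2(lead t1 [-])
[4] propose(2,'x') → N2(lead t1 [x])
[5] deliver 2→0 → N0(foll t1 [-])
[6] deliver 0→2 → ∅
[7] deliver 2→1 → N1(foll t1 [x])
[8] deliver 1→2 → ∅
[9] timeout(2) → N2(cand t2 [x])
[10] deliver 2→0 → N0(foll t1 [x])
[11] deliver 0→2 → ∅
[12] deliver 0→2 → ∅
[13] propose(2,'q') → ∅
[14] deliver 0→1 → ∅
[15] deliver 1→0 → ∅
[16] deliver 1→0 → ∅
[17] timeout(2) → N2(cand t3 [x])
[18] deliver 2→0 → N0(foll t2 [x])

no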